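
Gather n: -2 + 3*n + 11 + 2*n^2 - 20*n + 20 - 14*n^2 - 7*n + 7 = -12*n^2 - 24*n + 36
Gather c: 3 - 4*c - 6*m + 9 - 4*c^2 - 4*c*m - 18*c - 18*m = -4*c^2 + c*(-4*m - 22) - 24*m + 12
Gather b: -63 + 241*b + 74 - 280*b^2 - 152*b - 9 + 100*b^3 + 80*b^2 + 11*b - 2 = 100*b^3 - 200*b^2 + 100*b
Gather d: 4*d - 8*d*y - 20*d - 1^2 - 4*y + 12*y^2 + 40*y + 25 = d*(-8*y - 16) + 12*y^2 + 36*y + 24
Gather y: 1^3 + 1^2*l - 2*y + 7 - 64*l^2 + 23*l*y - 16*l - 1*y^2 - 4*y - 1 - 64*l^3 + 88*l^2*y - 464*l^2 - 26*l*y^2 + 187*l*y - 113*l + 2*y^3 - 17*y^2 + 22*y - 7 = -64*l^3 - 528*l^2 - 128*l + 2*y^3 + y^2*(-26*l - 18) + y*(88*l^2 + 210*l + 16)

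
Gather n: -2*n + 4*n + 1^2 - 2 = 2*n - 1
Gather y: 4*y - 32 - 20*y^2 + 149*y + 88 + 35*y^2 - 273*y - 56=15*y^2 - 120*y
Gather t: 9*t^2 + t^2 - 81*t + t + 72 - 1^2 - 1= 10*t^2 - 80*t + 70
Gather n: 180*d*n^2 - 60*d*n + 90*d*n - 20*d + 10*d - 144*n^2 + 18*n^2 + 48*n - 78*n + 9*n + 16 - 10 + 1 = -10*d + n^2*(180*d - 126) + n*(30*d - 21) + 7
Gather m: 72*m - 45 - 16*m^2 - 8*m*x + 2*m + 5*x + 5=-16*m^2 + m*(74 - 8*x) + 5*x - 40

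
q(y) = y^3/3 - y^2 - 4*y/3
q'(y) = y^2 - 2*y - 4/3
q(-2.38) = -6.98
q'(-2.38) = 9.09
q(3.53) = -2.51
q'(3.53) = 4.07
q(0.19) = -0.29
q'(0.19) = -1.68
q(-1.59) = -1.75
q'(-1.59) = 4.37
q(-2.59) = -9.05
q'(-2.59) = 10.55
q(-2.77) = -11.06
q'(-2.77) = 11.88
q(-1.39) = -0.97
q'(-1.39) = 3.38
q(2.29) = -4.29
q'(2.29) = -0.67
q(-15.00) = -1330.00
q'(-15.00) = 253.67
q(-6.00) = -100.00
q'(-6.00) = 46.67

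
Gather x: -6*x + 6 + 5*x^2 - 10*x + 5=5*x^2 - 16*x + 11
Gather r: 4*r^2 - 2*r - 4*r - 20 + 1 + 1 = 4*r^2 - 6*r - 18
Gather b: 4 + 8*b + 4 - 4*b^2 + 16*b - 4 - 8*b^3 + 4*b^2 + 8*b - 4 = -8*b^3 + 32*b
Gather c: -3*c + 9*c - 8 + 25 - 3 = 6*c + 14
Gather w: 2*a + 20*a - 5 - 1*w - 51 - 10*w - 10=22*a - 11*w - 66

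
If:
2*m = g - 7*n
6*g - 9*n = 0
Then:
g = 3*n/2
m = -11*n/4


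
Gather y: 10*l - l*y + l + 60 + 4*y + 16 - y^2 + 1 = 11*l - y^2 + y*(4 - l) + 77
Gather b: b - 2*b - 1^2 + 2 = 1 - b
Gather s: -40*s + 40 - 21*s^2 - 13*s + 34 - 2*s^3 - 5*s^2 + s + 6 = -2*s^3 - 26*s^2 - 52*s + 80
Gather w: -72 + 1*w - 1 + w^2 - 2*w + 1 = w^2 - w - 72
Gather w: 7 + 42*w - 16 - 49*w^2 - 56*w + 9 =-49*w^2 - 14*w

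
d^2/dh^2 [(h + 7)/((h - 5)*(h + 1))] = 2*(h^3 + 21*h^2 - 69*h + 127)/(h^6 - 12*h^5 + 33*h^4 + 56*h^3 - 165*h^2 - 300*h - 125)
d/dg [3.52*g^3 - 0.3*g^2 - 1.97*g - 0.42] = 10.56*g^2 - 0.6*g - 1.97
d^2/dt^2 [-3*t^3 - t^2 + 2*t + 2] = -18*t - 2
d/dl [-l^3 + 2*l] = 2 - 3*l^2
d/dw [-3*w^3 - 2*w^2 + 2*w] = -9*w^2 - 4*w + 2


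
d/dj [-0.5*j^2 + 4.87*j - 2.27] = 4.87 - 1.0*j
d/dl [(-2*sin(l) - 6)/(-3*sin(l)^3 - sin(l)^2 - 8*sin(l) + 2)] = 2*(-6*sin(l)^3 - 28*sin(l)^2 - 6*sin(l) - 26)*cos(l)/(3*sin(l)^3 + sin(l)^2 + 8*sin(l) - 2)^2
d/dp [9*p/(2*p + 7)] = 63/(2*p + 7)^2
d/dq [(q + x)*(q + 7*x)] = 2*q + 8*x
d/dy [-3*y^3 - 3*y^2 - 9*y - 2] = -9*y^2 - 6*y - 9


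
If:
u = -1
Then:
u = -1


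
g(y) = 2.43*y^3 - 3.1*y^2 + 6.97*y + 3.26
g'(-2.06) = 50.68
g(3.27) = 77.87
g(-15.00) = -9000.04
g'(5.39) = 185.34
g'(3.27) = 64.65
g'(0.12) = 6.33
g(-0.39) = -0.07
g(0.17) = 4.37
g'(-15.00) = 1740.22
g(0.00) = 3.26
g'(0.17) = 6.13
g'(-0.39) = 10.50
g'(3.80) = 88.68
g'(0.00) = 6.97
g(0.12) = 4.06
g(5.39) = 331.28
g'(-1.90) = 45.07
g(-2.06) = -45.50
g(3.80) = 118.32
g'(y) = 7.29*y^2 - 6.2*y + 6.97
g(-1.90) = -37.84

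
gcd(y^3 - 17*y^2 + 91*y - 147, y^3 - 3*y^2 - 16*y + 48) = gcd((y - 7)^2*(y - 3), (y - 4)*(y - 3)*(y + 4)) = y - 3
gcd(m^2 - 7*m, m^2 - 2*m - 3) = 1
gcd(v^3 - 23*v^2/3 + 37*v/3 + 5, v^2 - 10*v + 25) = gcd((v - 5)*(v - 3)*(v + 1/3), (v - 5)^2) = v - 5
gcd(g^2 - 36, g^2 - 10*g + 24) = g - 6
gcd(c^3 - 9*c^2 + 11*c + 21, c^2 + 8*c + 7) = c + 1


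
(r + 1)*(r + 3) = r^2 + 4*r + 3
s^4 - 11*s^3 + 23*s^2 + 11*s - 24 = (s - 8)*(s - 3)*(s - 1)*(s + 1)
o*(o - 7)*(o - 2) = o^3 - 9*o^2 + 14*o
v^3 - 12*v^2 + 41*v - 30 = (v - 6)*(v - 5)*(v - 1)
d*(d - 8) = d^2 - 8*d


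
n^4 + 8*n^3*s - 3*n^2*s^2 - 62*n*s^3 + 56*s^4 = (n - 2*s)*(n - s)*(n + 4*s)*(n + 7*s)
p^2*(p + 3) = p^3 + 3*p^2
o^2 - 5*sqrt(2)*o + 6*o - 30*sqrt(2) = (o + 6)*(o - 5*sqrt(2))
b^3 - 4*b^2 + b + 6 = (b - 3)*(b - 2)*(b + 1)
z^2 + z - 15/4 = (z - 3/2)*(z + 5/2)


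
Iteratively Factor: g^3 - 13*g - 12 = (g - 4)*(g^2 + 4*g + 3) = (g - 4)*(g + 1)*(g + 3)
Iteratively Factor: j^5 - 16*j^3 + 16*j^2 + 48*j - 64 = (j + 4)*(j^4 - 4*j^3 + 16*j - 16) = (j - 2)*(j + 4)*(j^3 - 2*j^2 - 4*j + 8) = (j - 2)^2*(j + 4)*(j^2 - 4) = (j - 2)^3*(j + 4)*(j + 2)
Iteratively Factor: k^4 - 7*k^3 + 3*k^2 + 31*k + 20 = (k + 1)*(k^3 - 8*k^2 + 11*k + 20) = (k + 1)^2*(k^2 - 9*k + 20) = (k - 4)*(k + 1)^2*(k - 5)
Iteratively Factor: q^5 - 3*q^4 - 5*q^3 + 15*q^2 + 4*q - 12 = (q + 1)*(q^4 - 4*q^3 - q^2 + 16*q - 12) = (q - 2)*(q + 1)*(q^3 - 2*q^2 - 5*q + 6) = (q - 2)*(q + 1)*(q + 2)*(q^2 - 4*q + 3) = (q - 2)*(q - 1)*(q + 1)*(q + 2)*(q - 3)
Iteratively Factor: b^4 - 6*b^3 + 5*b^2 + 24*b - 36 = (b - 2)*(b^3 - 4*b^2 - 3*b + 18) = (b - 3)*(b - 2)*(b^2 - b - 6) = (b - 3)*(b - 2)*(b + 2)*(b - 3)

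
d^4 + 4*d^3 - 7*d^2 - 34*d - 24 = (d - 3)*(d + 1)*(d + 2)*(d + 4)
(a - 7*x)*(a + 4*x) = a^2 - 3*a*x - 28*x^2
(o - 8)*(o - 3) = o^2 - 11*o + 24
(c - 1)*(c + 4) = c^2 + 3*c - 4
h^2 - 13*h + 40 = (h - 8)*(h - 5)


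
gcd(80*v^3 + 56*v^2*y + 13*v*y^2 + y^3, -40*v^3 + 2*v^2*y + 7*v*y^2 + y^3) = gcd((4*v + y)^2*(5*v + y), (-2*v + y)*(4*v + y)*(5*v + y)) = 20*v^2 + 9*v*y + y^2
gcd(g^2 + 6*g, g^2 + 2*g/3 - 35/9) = 1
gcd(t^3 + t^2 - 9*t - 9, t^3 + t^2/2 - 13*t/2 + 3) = t + 3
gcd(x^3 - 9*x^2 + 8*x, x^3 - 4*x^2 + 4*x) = x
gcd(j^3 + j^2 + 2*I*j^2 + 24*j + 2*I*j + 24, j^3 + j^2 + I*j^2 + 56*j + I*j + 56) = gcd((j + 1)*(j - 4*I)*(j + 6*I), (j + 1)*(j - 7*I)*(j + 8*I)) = j + 1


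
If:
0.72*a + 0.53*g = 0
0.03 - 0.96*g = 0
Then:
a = -0.02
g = 0.03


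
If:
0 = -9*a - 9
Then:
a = -1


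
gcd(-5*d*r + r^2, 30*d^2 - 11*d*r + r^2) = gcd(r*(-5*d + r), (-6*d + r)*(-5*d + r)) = -5*d + r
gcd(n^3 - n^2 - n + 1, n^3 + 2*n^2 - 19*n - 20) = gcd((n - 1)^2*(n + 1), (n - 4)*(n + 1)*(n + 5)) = n + 1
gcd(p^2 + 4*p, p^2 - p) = p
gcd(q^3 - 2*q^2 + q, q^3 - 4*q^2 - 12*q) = q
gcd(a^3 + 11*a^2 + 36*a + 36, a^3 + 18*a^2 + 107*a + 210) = a + 6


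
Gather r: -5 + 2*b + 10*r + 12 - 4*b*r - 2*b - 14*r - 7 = r*(-4*b - 4)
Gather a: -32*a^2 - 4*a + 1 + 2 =-32*a^2 - 4*a + 3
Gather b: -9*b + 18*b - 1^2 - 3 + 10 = 9*b + 6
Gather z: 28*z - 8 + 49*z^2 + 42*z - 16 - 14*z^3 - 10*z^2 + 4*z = -14*z^3 + 39*z^2 + 74*z - 24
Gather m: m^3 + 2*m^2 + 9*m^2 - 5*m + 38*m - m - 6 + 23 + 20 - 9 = m^3 + 11*m^2 + 32*m + 28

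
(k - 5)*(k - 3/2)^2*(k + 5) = k^4 - 3*k^3 - 91*k^2/4 + 75*k - 225/4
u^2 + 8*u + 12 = (u + 2)*(u + 6)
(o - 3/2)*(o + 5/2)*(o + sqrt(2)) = o^3 + o^2 + sqrt(2)*o^2 - 15*o/4 + sqrt(2)*o - 15*sqrt(2)/4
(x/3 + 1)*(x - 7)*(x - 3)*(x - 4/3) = x^4/3 - 25*x^3/9 + x^2/9 + 25*x - 28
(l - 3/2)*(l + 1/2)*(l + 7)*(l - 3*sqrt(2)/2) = l^4 - 3*sqrt(2)*l^3/2 + 6*l^3 - 9*sqrt(2)*l^2 - 31*l^2/4 - 21*l/4 + 93*sqrt(2)*l/8 + 63*sqrt(2)/8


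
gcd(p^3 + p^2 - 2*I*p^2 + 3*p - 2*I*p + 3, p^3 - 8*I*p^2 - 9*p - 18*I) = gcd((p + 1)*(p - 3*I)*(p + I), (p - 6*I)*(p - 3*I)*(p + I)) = p^2 - 2*I*p + 3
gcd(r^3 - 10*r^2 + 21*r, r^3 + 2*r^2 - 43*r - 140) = r - 7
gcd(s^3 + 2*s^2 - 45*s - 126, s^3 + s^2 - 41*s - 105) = s^2 - 4*s - 21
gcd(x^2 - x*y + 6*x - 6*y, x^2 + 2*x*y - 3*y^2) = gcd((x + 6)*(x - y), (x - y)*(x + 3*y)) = x - y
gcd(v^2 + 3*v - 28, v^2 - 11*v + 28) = v - 4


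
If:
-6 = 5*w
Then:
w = -6/5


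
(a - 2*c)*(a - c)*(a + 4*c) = a^3 + a^2*c - 10*a*c^2 + 8*c^3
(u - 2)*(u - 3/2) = u^2 - 7*u/2 + 3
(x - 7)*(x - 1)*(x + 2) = x^3 - 6*x^2 - 9*x + 14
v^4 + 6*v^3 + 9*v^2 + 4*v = v*(v + 1)^2*(v + 4)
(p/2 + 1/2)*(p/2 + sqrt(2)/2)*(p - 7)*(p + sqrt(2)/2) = p^4/4 - 3*p^3/2 + 3*sqrt(2)*p^3/8 - 9*sqrt(2)*p^2/4 - 3*p^2/2 - 21*sqrt(2)*p/8 - 3*p/2 - 7/4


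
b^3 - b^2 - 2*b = b*(b - 2)*(b + 1)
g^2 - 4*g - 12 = (g - 6)*(g + 2)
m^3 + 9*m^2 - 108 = (m - 3)*(m + 6)^2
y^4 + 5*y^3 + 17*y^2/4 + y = y*(y + 1/2)^2*(y + 4)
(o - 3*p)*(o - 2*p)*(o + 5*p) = o^3 - 19*o*p^2 + 30*p^3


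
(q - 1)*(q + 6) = q^2 + 5*q - 6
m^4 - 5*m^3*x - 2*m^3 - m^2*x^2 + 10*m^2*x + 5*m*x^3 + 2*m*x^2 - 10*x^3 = (m - 2)*(m - 5*x)*(m - x)*(m + x)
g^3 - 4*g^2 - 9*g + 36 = (g - 4)*(g - 3)*(g + 3)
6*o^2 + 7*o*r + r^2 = (o + r)*(6*o + r)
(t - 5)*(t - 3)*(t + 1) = t^3 - 7*t^2 + 7*t + 15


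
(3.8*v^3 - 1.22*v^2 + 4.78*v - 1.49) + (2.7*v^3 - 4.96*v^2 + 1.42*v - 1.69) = 6.5*v^3 - 6.18*v^2 + 6.2*v - 3.18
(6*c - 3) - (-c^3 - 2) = c^3 + 6*c - 1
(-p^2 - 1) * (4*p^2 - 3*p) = -4*p^4 + 3*p^3 - 4*p^2 + 3*p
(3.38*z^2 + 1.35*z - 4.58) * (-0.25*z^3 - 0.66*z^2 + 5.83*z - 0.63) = -0.845*z^5 - 2.5683*z^4 + 19.9594*z^3 + 8.7639*z^2 - 27.5519*z + 2.8854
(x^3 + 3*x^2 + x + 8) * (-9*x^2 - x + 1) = -9*x^5 - 28*x^4 - 11*x^3 - 70*x^2 - 7*x + 8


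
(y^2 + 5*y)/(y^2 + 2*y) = (y + 5)/(y + 2)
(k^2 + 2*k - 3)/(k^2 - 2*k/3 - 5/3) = 3*(-k^2 - 2*k + 3)/(-3*k^2 + 2*k + 5)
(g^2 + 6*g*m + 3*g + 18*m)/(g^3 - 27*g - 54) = (g + 6*m)/(g^2 - 3*g - 18)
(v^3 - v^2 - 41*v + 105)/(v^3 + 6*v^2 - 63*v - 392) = (v^2 - 8*v + 15)/(v^2 - v - 56)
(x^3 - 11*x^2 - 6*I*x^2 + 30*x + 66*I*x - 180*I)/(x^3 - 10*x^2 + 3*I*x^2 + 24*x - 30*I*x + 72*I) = (x^2 - x*(5 + 6*I) + 30*I)/(x^2 + x*(-4 + 3*I) - 12*I)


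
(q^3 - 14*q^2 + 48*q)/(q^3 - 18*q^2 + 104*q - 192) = q/(q - 4)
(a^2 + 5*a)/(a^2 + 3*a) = (a + 5)/(a + 3)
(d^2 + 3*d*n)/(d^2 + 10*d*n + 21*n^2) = d/(d + 7*n)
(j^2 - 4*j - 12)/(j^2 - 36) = (j + 2)/(j + 6)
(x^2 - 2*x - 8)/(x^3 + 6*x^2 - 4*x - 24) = (x - 4)/(x^2 + 4*x - 12)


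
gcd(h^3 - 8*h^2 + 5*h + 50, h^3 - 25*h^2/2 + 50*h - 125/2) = h^2 - 10*h + 25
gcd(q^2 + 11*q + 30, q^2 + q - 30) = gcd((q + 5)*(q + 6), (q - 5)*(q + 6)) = q + 6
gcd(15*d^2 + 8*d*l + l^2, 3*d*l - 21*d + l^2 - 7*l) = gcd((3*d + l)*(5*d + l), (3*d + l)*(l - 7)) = 3*d + l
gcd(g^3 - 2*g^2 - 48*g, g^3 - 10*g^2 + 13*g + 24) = g - 8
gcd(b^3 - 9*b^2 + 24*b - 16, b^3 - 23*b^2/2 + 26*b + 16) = b - 4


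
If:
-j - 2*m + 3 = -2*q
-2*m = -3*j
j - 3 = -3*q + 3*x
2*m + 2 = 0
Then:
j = -2/3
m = -1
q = -17/6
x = -73/18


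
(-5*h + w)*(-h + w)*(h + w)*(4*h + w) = 20*h^4 + h^3*w - 21*h^2*w^2 - h*w^3 + w^4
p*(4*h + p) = 4*h*p + p^2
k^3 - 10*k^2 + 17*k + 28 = (k - 7)*(k - 4)*(k + 1)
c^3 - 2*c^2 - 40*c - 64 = (c - 8)*(c + 2)*(c + 4)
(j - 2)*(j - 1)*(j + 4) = j^3 + j^2 - 10*j + 8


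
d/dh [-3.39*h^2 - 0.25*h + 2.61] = -6.78*h - 0.25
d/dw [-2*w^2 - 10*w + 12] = -4*w - 10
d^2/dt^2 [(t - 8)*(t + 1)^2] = 6*t - 12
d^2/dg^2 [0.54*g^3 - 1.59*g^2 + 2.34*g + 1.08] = 3.24*g - 3.18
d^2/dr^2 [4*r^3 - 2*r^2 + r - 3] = 24*r - 4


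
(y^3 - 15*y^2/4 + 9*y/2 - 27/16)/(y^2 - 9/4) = (8*y^2 - 18*y + 9)/(4*(2*y + 3))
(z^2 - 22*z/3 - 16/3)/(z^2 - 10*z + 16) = (z + 2/3)/(z - 2)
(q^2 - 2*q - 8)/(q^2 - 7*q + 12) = (q + 2)/(q - 3)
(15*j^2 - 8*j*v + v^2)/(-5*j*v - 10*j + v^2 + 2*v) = (-3*j + v)/(v + 2)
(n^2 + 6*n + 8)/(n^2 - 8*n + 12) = (n^2 + 6*n + 8)/(n^2 - 8*n + 12)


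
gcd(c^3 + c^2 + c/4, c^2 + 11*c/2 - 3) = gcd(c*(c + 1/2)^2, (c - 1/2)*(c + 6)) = 1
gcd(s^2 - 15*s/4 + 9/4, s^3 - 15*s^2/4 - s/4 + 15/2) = s - 3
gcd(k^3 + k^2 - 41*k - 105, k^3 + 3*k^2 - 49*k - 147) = k^2 - 4*k - 21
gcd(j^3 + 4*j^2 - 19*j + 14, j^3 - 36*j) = 1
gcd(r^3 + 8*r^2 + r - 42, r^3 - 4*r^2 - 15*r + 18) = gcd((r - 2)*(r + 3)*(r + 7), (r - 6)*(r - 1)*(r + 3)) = r + 3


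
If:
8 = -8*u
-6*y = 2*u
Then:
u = -1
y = 1/3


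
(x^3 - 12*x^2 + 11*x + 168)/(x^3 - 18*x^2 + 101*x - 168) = (x + 3)/(x - 3)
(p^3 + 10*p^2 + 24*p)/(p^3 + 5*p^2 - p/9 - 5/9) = 9*p*(p^2 + 10*p + 24)/(9*p^3 + 45*p^2 - p - 5)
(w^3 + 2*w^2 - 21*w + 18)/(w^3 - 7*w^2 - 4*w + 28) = (w^3 + 2*w^2 - 21*w + 18)/(w^3 - 7*w^2 - 4*w + 28)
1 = 1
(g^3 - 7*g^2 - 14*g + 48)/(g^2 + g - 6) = g - 8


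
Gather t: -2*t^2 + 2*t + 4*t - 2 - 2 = -2*t^2 + 6*t - 4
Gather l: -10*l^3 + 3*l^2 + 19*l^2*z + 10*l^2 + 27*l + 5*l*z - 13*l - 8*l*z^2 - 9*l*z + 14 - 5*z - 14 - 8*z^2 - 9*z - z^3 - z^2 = -10*l^3 + l^2*(19*z + 13) + l*(-8*z^2 - 4*z + 14) - z^3 - 9*z^2 - 14*z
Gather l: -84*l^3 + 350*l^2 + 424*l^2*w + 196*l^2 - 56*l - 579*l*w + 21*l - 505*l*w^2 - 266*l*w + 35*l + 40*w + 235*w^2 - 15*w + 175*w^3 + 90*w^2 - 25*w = -84*l^3 + l^2*(424*w + 546) + l*(-505*w^2 - 845*w) + 175*w^3 + 325*w^2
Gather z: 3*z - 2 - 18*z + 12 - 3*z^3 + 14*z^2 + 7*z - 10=-3*z^3 + 14*z^2 - 8*z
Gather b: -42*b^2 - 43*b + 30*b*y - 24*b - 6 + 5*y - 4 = -42*b^2 + b*(30*y - 67) + 5*y - 10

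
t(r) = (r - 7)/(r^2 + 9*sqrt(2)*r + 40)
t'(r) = (-2*r - 9*sqrt(2))*(r - 7)/(r^2 + 9*sqrt(2)*r + 40)^2 + 1/(r^2 + 9*sqrt(2)*r + 40) = (r^2 + 9*sqrt(2)*r - (r - 7)*(2*r + 9*sqrt(2)) + 40)/(r^2 + 9*sqrt(2)*r + 40)^2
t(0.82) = -0.12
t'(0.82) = 0.05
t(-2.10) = -0.51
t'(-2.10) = 0.30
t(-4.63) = -4.64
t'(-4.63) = 6.82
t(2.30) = -0.06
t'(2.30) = 0.03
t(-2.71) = -0.76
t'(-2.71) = 0.51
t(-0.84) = -0.26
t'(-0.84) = 0.13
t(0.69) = -0.13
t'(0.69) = 0.06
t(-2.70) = -0.75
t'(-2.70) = 0.50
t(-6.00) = 35.37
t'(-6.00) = 67.33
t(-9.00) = -2.48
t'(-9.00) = -1.87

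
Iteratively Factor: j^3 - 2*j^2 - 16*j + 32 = (j + 4)*(j^2 - 6*j + 8) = (j - 4)*(j + 4)*(j - 2)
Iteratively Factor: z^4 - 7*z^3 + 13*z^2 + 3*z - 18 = (z - 3)*(z^3 - 4*z^2 + z + 6) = (z - 3)*(z - 2)*(z^2 - 2*z - 3) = (z - 3)^2*(z - 2)*(z + 1)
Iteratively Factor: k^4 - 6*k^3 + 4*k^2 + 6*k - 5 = (k + 1)*(k^3 - 7*k^2 + 11*k - 5) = (k - 5)*(k + 1)*(k^2 - 2*k + 1) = (k - 5)*(k - 1)*(k + 1)*(k - 1)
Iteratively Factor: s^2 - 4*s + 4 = (s - 2)*(s - 2)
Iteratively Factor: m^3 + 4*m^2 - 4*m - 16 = (m + 4)*(m^2 - 4) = (m + 2)*(m + 4)*(m - 2)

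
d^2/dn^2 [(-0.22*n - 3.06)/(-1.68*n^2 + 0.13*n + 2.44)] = ((-2.2176*n - 10.2244)*(-1.68*n^2 + 0.13*n + 2.44) - (0.22*n + 3.06)*(3.36*n - 0.13)*(6.72*n - 0.26))/(-1.68*n^2 + 0.13*n + 2.44)^3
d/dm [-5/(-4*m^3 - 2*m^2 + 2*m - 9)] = 10*(-6*m^2 - 2*m + 1)/(4*m^3 + 2*m^2 - 2*m + 9)^2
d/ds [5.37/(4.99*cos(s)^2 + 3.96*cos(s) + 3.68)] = (53.5926*cos(s) + 21.2652)*sin(s)/(4.99*cos(s)^2 + 3.96*cos(s) + 3.68)^2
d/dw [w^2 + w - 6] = 2*w + 1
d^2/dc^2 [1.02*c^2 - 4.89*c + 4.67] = 2.04000000000000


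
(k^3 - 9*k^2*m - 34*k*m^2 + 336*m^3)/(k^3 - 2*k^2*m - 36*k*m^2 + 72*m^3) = (k^2 - 15*k*m + 56*m^2)/(k^2 - 8*k*m + 12*m^2)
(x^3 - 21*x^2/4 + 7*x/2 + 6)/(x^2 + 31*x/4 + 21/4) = (x^2 - 6*x + 8)/(x + 7)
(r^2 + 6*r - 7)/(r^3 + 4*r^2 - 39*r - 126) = (r - 1)/(r^2 - 3*r - 18)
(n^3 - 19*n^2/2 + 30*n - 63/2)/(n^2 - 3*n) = n - 13/2 + 21/(2*n)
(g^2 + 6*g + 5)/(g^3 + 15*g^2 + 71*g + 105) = (g + 1)/(g^2 + 10*g + 21)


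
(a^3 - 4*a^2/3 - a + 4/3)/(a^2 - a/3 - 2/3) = (3*a^2 - a - 4)/(3*a + 2)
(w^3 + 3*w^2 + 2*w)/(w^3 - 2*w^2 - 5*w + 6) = w*(w + 1)/(w^2 - 4*w + 3)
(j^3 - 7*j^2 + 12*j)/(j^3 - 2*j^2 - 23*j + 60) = j/(j + 5)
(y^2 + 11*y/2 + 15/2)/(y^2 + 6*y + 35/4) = 2*(y + 3)/(2*y + 7)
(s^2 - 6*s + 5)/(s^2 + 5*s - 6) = (s - 5)/(s + 6)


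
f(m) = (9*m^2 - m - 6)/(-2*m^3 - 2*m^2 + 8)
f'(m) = (18*m - 1)/(-2*m^3 - 2*m^2 + 8) + (6*m^2 + 4*m)*(9*m^2 - m - 6)/(-2*m^3 - 2*m^2 + 8)^2 = (-m*(3*m + 2)*(-9*m^2 + m + 6) + (1 - 18*m)*(m^3 + m^2 - 4))/(2*(m^3 + m^2 - 4)^2)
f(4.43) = -0.81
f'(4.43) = 0.15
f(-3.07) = 1.74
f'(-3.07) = 0.44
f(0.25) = -0.73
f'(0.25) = 0.32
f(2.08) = -1.65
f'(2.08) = 1.09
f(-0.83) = 0.13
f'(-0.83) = -2.04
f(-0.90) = 0.28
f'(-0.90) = -2.15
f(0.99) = 0.45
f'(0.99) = 5.18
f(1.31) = 113.59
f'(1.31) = 24956.60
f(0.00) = -0.75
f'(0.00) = -0.12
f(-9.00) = 0.56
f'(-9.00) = 0.07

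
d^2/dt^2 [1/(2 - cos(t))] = (cos(t)^2 + 2*cos(t) - 2)/(cos(t) - 2)^3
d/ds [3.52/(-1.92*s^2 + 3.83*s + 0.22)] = (13.5168*s - 13.4816)/(-1.92*s^2 + 3.83*s + 0.22)^2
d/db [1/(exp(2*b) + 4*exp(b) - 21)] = 2*(-exp(b) - 2)*exp(b)/(exp(2*b) + 4*exp(b) - 21)^2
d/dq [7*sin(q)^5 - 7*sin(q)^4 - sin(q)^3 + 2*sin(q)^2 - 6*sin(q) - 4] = (35*sin(q)^4 - 28*sin(q)^3 - 3*sin(q)^2 + 4*sin(q) - 6)*cos(q)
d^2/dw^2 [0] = 0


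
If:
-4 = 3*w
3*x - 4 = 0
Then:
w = -4/3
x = 4/3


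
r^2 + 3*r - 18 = (r - 3)*(r + 6)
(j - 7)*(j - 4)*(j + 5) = j^3 - 6*j^2 - 27*j + 140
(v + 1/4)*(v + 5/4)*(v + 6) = v^3 + 15*v^2/2 + 149*v/16 + 15/8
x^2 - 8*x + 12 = (x - 6)*(x - 2)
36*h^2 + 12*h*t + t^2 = (6*h + t)^2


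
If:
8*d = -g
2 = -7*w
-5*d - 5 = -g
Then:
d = -5/13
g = 40/13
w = -2/7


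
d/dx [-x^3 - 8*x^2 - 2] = x*(-3*x - 16)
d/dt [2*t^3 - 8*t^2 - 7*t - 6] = 6*t^2 - 16*t - 7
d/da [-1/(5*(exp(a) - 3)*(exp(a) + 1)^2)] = (3*exp(a) - 5)*exp(a)/(5*(exp(a) - 3)^2*(exp(a) + 1)^3)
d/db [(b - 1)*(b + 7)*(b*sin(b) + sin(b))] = (b - 1)*(b + 1)*sin(b) + (b - 1)*(b + 7)*(b*cos(b) + sqrt(2)*sin(b + pi/4)) + (b + 1)*(b + 7)*sin(b)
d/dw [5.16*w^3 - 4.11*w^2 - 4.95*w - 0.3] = 15.48*w^2 - 8.22*w - 4.95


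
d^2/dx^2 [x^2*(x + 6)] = 6*x + 12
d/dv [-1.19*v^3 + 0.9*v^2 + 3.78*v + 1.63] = -3.57*v^2 + 1.8*v + 3.78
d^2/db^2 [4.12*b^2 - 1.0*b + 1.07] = 8.24000000000000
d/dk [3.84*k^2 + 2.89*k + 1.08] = 7.68*k + 2.89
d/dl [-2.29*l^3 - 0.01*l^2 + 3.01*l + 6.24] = -6.87*l^2 - 0.02*l + 3.01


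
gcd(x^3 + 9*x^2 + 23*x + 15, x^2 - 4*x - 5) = x + 1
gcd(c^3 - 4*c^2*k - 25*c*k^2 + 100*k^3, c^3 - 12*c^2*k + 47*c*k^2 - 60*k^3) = c^2 - 9*c*k + 20*k^2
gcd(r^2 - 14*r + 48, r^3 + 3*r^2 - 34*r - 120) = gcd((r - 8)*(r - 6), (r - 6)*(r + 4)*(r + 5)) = r - 6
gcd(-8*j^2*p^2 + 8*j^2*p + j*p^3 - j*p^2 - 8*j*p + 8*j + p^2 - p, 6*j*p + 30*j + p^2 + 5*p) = 1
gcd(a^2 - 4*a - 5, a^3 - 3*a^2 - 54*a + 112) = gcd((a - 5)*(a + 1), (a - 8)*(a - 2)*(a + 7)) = 1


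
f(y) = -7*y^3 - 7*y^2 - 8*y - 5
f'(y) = -21*y^2 - 14*y - 8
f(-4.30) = 456.52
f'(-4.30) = -336.09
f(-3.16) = 171.26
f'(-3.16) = -173.46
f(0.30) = -8.22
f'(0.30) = -14.09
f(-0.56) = -1.49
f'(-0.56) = -6.75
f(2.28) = -142.60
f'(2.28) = -149.09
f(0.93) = -24.12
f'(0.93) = -39.18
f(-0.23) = -3.45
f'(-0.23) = -5.89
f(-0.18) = -3.75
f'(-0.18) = -6.16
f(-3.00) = 145.00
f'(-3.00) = -155.00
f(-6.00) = 1303.00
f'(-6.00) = -680.00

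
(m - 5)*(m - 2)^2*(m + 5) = m^4 - 4*m^3 - 21*m^2 + 100*m - 100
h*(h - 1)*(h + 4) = h^3 + 3*h^2 - 4*h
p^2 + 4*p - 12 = (p - 2)*(p + 6)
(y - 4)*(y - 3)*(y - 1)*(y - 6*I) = y^4 - 8*y^3 - 6*I*y^3 + 19*y^2 + 48*I*y^2 - 12*y - 114*I*y + 72*I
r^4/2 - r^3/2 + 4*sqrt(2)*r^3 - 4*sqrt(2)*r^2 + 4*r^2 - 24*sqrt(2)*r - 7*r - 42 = (r/2 + 1)*(r - 3)*(r + sqrt(2))*(r + 7*sqrt(2))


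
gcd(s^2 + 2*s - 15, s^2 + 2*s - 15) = s^2 + 2*s - 15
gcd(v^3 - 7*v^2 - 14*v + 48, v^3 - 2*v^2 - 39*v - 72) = v^2 - 5*v - 24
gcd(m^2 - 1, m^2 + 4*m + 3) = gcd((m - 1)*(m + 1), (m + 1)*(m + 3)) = m + 1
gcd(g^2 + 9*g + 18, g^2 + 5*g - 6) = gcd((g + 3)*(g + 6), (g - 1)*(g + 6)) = g + 6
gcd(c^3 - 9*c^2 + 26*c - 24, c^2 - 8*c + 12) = c - 2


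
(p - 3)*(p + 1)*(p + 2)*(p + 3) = p^4 + 3*p^3 - 7*p^2 - 27*p - 18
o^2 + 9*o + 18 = (o + 3)*(o + 6)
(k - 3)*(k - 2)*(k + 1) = k^3 - 4*k^2 + k + 6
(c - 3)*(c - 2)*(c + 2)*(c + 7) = c^4 + 4*c^3 - 25*c^2 - 16*c + 84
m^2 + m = m*(m + 1)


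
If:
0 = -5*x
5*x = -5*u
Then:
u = 0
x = 0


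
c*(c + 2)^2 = c^3 + 4*c^2 + 4*c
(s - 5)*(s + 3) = s^2 - 2*s - 15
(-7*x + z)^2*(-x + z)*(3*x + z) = -147*x^4 + 140*x^3*z + 18*x^2*z^2 - 12*x*z^3 + z^4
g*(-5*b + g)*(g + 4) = -5*b*g^2 - 20*b*g + g^3 + 4*g^2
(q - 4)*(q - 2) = q^2 - 6*q + 8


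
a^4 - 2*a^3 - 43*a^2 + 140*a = a*(a - 5)*(a - 4)*(a + 7)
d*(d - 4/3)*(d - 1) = d^3 - 7*d^2/3 + 4*d/3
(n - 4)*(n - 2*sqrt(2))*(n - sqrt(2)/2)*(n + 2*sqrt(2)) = n^4 - 4*n^3 - sqrt(2)*n^3/2 - 8*n^2 + 2*sqrt(2)*n^2 + 4*sqrt(2)*n + 32*n - 16*sqrt(2)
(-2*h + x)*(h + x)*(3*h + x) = -6*h^3 - 5*h^2*x + 2*h*x^2 + x^3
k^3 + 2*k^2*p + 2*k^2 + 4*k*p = k*(k + 2)*(k + 2*p)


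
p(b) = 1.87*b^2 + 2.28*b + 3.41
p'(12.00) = 47.16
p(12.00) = 300.05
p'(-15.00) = -53.82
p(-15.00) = 389.96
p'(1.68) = 8.56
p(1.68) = 12.52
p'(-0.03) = 2.17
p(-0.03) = 3.34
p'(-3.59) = -11.15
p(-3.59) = 19.33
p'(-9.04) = -31.53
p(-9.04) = 135.62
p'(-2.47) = -6.96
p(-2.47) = 9.19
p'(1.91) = 9.42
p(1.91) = 14.59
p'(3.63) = 15.86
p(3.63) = 36.33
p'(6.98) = 28.39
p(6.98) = 110.43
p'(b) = 3.74*b + 2.28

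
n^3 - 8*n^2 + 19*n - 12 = (n - 4)*(n - 3)*(n - 1)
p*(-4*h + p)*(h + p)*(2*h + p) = -8*h^3*p - 10*h^2*p^2 - h*p^3 + p^4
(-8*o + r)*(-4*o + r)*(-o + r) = -32*o^3 + 44*o^2*r - 13*o*r^2 + r^3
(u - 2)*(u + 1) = u^2 - u - 2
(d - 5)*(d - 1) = d^2 - 6*d + 5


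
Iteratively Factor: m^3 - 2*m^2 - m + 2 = (m - 2)*(m^2 - 1) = (m - 2)*(m - 1)*(m + 1)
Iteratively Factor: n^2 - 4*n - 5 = (n - 5)*(n + 1)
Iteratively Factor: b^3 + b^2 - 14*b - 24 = (b + 2)*(b^2 - b - 12) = (b + 2)*(b + 3)*(b - 4)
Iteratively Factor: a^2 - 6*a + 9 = (a - 3)*(a - 3)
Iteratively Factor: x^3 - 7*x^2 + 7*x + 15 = (x - 3)*(x^2 - 4*x - 5) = (x - 3)*(x + 1)*(x - 5)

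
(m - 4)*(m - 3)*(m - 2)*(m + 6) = m^4 - 3*m^3 - 28*m^2 + 132*m - 144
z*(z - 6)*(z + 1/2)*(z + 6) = z^4 + z^3/2 - 36*z^2 - 18*z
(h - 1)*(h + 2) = h^2 + h - 2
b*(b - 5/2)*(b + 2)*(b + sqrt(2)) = b^4 - b^3/2 + sqrt(2)*b^3 - 5*b^2 - sqrt(2)*b^2/2 - 5*sqrt(2)*b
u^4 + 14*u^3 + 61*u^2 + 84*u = u*(u + 3)*(u + 4)*(u + 7)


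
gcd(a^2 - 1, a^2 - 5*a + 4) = a - 1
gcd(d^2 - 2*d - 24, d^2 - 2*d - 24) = d^2 - 2*d - 24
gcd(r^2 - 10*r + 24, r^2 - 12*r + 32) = r - 4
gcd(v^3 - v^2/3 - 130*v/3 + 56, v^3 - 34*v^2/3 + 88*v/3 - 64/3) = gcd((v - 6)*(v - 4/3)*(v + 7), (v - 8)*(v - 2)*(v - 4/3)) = v - 4/3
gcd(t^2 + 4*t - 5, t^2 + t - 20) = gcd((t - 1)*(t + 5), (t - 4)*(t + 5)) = t + 5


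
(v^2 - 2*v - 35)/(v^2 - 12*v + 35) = (v + 5)/(v - 5)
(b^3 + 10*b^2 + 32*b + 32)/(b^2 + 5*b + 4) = (b^2 + 6*b + 8)/(b + 1)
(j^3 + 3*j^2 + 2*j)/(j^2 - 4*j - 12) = j*(j + 1)/(j - 6)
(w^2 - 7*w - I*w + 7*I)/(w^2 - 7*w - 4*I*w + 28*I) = (w - I)/(w - 4*I)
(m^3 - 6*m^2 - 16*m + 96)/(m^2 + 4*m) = m - 10 + 24/m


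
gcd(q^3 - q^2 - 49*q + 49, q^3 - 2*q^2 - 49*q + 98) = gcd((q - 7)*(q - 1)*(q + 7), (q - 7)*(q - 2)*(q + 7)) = q^2 - 49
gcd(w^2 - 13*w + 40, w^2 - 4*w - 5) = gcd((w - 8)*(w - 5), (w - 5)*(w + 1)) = w - 5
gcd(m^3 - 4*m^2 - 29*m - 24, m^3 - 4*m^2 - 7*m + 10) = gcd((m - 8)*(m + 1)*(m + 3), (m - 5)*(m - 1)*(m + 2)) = 1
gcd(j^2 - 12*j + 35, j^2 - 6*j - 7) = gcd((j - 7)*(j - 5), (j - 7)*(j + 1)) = j - 7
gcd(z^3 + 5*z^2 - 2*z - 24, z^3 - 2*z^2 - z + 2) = z - 2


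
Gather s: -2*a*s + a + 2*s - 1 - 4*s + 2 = a + s*(-2*a - 2) + 1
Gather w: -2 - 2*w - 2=-2*w - 4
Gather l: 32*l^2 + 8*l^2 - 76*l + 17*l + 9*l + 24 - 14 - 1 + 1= 40*l^2 - 50*l + 10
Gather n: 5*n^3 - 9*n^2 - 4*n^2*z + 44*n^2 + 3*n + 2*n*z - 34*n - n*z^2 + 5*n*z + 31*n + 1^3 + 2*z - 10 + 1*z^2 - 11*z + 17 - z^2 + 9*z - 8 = 5*n^3 + n^2*(35 - 4*z) + n*(-z^2 + 7*z)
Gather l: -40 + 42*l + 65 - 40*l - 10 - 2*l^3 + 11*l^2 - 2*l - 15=-2*l^3 + 11*l^2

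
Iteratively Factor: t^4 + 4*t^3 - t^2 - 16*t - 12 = (t + 2)*(t^3 + 2*t^2 - 5*t - 6) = (t - 2)*(t + 2)*(t^2 + 4*t + 3) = (t - 2)*(t + 1)*(t + 2)*(t + 3)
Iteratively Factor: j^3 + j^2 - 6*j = (j)*(j^2 + j - 6) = j*(j + 3)*(j - 2)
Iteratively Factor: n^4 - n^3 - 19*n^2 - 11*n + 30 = (n + 2)*(n^3 - 3*n^2 - 13*n + 15) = (n + 2)*(n + 3)*(n^2 - 6*n + 5) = (n - 5)*(n + 2)*(n + 3)*(n - 1)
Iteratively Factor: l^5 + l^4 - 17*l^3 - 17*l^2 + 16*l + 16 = (l - 1)*(l^4 + 2*l^3 - 15*l^2 - 32*l - 16) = (l - 4)*(l - 1)*(l^3 + 6*l^2 + 9*l + 4) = (l - 4)*(l - 1)*(l + 1)*(l^2 + 5*l + 4) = (l - 4)*(l - 1)*(l + 1)*(l + 4)*(l + 1)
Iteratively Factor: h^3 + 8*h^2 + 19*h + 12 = (h + 1)*(h^2 + 7*h + 12) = (h + 1)*(h + 3)*(h + 4)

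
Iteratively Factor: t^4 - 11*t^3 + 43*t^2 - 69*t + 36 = (t - 3)*(t^3 - 8*t^2 + 19*t - 12) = (t - 4)*(t - 3)*(t^2 - 4*t + 3) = (t - 4)*(t - 3)^2*(t - 1)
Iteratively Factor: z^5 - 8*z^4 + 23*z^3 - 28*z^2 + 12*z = (z)*(z^4 - 8*z^3 + 23*z^2 - 28*z + 12) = z*(z - 1)*(z^3 - 7*z^2 + 16*z - 12) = z*(z - 3)*(z - 1)*(z^2 - 4*z + 4) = z*(z - 3)*(z - 2)*(z - 1)*(z - 2)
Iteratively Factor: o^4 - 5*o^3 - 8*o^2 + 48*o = (o + 3)*(o^3 - 8*o^2 + 16*o) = (o - 4)*(o + 3)*(o^2 - 4*o) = o*(o - 4)*(o + 3)*(o - 4)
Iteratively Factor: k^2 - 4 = (k + 2)*(k - 2)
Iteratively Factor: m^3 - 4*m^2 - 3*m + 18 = (m - 3)*(m^2 - m - 6) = (m - 3)^2*(m + 2)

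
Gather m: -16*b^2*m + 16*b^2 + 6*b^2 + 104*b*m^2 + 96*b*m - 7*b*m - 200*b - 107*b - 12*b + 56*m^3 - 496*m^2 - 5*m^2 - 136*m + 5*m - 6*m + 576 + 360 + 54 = 22*b^2 - 319*b + 56*m^3 + m^2*(104*b - 501) + m*(-16*b^2 + 89*b - 137) + 990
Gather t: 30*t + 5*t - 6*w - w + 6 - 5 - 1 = 35*t - 7*w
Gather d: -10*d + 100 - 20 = 80 - 10*d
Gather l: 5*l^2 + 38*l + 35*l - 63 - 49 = 5*l^2 + 73*l - 112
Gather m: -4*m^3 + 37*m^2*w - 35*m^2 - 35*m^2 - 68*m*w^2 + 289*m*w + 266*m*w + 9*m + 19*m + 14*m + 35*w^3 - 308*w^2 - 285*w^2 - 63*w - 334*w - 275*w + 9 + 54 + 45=-4*m^3 + m^2*(37*w - 70) + m*(-68*w^2 + 555*w + 42) + 35*w^3 - 593*w^2 - 672*w + 108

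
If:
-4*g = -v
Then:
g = v/4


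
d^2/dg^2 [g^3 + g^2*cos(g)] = -g^2*cos(g) - 4*g*sin(g) + 6*g + 2*cos(g)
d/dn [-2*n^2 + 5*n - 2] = 5 - 4*n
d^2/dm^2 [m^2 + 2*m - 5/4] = 2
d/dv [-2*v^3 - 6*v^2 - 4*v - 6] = -6*v^2 - 12*v - 4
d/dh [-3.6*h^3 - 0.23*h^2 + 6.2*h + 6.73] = -10.8*h^2 - 0.46*h + 6.2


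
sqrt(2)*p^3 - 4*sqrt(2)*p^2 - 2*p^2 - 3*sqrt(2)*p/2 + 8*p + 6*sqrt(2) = (p - 4)*(p - 3*sqrt(2)/2)*(sqrt(2)*p + 1)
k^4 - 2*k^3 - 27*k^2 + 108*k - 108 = (k - 3)^2*(k - 2)*(k + 6)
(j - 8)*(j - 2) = j^2 - 10*j + 16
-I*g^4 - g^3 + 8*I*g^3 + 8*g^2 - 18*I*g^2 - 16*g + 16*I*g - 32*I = (g - 4)^2*(g - 2*I)*(-I*g + 1)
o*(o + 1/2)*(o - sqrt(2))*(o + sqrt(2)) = o^4 + o^3/2 - 2*o^2 - o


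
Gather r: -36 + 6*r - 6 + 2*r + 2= 8*r - 40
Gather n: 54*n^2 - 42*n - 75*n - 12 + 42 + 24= 54*n^2 - 117*n + 54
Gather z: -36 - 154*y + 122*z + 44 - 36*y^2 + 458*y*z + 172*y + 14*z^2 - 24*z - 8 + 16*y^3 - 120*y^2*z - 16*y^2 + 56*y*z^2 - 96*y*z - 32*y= 16*y^3 - 52*y^2 - 14*y + z^2*(56*y + 14) + z*(-120*y^2 + 362*y + 98)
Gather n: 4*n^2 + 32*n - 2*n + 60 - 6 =4*n^2 + 30*n + 54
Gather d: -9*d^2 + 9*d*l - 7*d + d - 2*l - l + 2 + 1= -9*d^2 + d*(9*l - 6) - 3*l + 3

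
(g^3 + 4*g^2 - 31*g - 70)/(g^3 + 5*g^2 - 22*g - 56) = (g - 5)/(g - 4)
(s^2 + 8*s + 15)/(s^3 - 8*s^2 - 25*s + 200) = (s + 3)/(s^2 - 13*s + 40)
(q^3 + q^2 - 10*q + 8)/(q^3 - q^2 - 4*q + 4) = (q + 4)/(q + 2)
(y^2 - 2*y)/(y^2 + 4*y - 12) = y/(y + 6)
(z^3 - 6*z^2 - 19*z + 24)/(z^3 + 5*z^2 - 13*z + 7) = (z^2 - 5*z - 24)/(z^2 + 6*z - 7)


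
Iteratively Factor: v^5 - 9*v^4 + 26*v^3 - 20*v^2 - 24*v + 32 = (v - 2)*(v^4 - 7*v^3 + 12*v^2 + 4*v - 16) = (v - 4)*(v - 2)*(v^3 - 3*v^2 + 4) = (v - 4)*(v - 2)^2*(v^2 - v - 2) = (v - 4)*(v - 2)^2*(v + 1)*(v - 2)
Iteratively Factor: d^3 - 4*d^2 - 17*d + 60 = (d - 5)*(d^2 + d - 12) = (d - 5)*(d + 4)*(d - 3)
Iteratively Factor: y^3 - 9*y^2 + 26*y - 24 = (y - 2)*(y^2 - 7*y + 12) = (y - 3)*(y - 2)*(y - 4)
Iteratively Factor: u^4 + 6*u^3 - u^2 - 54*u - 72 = (u + 3)*(u^3 + 3*u^2 - 10*u - 24) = (u + 3)*(u + 4)*(u^2 - u - 6) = (u - 3)*(u + 3)*(u + 4)*(u + 2)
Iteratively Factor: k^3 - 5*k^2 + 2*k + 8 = (k + 1)*(k^2 - 6*k + 8) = (k - 4)*(k + 1)*(k - 2)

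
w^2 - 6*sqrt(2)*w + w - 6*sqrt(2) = (w + 1)*(w - 6*sqrt(2))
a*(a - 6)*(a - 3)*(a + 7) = a^4 - 2*a^3 - 45*a^2 + 126*a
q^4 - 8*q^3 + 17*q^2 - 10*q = q*(q - 5)*(q - 2)*(q - 1)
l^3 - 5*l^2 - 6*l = l*(l - 6)*(l + 1)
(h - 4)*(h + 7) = h^2 + 3*h - 28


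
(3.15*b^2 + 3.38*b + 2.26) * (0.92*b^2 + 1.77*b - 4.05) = 2.898*b^4 + 8.6851*b^3 - 4.6957*b^2 - 9.6888*b - 9.153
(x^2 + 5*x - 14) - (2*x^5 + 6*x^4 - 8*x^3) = -2*x^5 - 6*x^4 + 8*x^3 + x^2 + 5*x - 14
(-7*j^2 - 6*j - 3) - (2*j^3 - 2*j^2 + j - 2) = -2*j^3 - 5*j^2 - 7*j - 1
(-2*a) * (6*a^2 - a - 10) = -12*a^3 + 2*a^2 + 20*a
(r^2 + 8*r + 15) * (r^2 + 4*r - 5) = r^4 + 12*r^3 + 42*r^2 + 20*r - 75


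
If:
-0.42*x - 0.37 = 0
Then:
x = -0.88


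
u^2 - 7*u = u*(u - 7)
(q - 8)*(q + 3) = q^2 - 5*q - 24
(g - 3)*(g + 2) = g^2 - g - 6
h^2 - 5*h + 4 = (h - 4)*(h - 1)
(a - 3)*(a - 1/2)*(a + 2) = a^3 - 3*a^2/2 - 11*a/2 + 3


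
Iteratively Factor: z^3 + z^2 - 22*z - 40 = (z - 5)*(z^2 + 6*z + 8) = (z - 5)*(z + 2)*(z + 4)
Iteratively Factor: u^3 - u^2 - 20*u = (u)*(u^2 - u - 20) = u*(u - 5)*(u + 4)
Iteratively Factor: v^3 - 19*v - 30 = (v + 3)*(v^2 - 3*v - 10) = (v - 5)*(v + 3)*(v + 2)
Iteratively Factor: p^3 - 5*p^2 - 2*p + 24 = (p - 4)*(p^2 - p - 6) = (p - 4)*(p + 2)*(p - 3)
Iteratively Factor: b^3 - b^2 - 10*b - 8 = (b - 4)*(b^2 + 3*b + 2) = (b - 4)*(b + 1)*(b + 2)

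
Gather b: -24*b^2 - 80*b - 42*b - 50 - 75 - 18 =-24*b^2 - 122*b - 143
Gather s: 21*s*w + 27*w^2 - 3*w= 21*s*w + 27*w^2 - 3*w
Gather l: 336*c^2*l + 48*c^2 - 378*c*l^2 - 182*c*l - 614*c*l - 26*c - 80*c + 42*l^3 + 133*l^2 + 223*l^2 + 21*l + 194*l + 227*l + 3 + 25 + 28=48*c^2 - 106*c + 42*l^3 + l^2*(356 - 378*c) + l*(336*c^2 - 796*c + 442) + 56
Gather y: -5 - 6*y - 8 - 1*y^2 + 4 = -y^2 - 6*y - 9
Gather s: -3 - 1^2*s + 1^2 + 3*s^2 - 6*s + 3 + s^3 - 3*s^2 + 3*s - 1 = s^3 - 4*s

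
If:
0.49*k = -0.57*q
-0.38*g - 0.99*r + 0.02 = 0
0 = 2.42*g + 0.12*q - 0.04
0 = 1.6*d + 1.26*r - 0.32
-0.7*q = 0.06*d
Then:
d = 0.19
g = 0.02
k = 0.02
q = -0.02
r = 0.01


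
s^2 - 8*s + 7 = (s - 7)*(s - 1)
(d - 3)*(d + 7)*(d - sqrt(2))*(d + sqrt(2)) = d^4 + 4*d^3 - 23*d^2 - 8*d + 42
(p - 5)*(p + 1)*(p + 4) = p^3 - 21*p - 20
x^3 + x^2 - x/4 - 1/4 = (x - 1/2)*(x + 1/2)*(x + 1)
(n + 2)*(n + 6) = n^2 + 8*n + 12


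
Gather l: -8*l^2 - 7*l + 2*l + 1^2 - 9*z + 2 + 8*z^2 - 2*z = -8*l^2 - 5*l + 8*z^2 - 11*z + 3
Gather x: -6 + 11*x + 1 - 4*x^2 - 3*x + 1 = -4*x^2 + 8*x - 4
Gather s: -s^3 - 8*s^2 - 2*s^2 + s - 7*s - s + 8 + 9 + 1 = -s^3 - 10*s^2 - 7*s + 18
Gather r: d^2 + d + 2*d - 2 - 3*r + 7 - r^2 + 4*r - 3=d^2 + 3*d - r^2 + r + 2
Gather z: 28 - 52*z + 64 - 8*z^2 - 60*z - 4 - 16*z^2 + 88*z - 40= -24*z^2 - 24*z + 48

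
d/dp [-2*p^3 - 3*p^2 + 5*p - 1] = -6*p^2 - 6*p + 5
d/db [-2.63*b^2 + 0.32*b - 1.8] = 0.32 - 5.26*b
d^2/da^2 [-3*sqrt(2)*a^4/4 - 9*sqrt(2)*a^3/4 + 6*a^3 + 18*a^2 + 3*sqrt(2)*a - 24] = -9*sqrt(2)*a^2 - 27*sqrt(2)*a/2 + 36*a + 36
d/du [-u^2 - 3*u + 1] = -2*u - 3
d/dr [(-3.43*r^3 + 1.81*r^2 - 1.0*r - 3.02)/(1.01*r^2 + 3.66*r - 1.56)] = (-3.4643*r^4 - 25.1076*r^3 + 23.687*r^2 + 0.453199999999999*r + 12.6132)/(1.0201*r^4 + 7.3932*r^3 + 10.2444*r^2 - 11.4192*r + 2.4336)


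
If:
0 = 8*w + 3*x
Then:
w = -3*x/8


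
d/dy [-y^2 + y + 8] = 1 - 2*y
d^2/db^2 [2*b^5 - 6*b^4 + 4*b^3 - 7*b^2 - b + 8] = 40*b^3 - 72*b^2 + 24*b - 14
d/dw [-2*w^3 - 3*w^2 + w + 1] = -6*w^2 - 6*w + 1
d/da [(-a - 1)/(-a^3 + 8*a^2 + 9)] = (a^3 - 8*a^2 - a*(a + 1)*(3*a - 16) - 9)/(-a^3 + 8*a^2 + 9)^2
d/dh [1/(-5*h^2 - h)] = (10*h + 1)/(h^2*(5*h + 1)^2)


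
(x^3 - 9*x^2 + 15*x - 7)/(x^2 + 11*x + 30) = (x^3 - 9*x^2 + 15*x - 7)/(x^2 + 11*x + 30)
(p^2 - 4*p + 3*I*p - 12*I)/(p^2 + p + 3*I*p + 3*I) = (p - 4)/(p + 1)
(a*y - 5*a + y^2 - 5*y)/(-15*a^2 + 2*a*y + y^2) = (a*y - 5*a + y^2 - 5*y)/(-15*a^2 + 2*a*y + y^2)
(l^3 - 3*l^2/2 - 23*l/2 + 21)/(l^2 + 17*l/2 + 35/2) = (l^2 - 5*l + 6)/(l + 5)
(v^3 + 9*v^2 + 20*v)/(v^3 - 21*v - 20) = v*(v + 5)/(v^2 - 4*v - 5)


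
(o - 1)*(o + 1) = o^2 - 1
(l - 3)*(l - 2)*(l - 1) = l^3 - 6*l^2 + 11*l - 6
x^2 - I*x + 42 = (x - 7*I)*(x + 6*I)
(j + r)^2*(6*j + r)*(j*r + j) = 6*j^4*r + 6*j^4 + 13*j^3*r^2 + 13*j^3*r + 8*j^2*r^3 + 8*j^2*r^2 + j*r^4 + j*r^3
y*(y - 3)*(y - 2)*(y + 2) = y^4 - 3*y^3 - 4*y^2 + 12*y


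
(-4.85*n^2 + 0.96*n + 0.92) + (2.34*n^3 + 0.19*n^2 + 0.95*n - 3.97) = 2.34*n^3 - 4.66*n^2 + 1.91*n - 3.05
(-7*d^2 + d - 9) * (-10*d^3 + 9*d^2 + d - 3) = 70*d^5 - 73*d^4 + 92*d^3 - 59*d^2 - 12*d + 27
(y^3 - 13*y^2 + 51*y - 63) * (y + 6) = y^4 - 7*y^3 - 27*y^2 + 243*y - 378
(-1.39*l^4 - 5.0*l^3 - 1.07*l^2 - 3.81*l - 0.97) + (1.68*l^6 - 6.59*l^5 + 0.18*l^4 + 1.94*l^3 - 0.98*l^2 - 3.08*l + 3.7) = 1.68*l^6 - 6.59*l^5 - 1.21*l^4 - 3.06*l^3 - 2.05*l^2 - 6.89*l + 2.73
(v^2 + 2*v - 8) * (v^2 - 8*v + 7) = v^4 - 6*v^3 - 17*v^2 + 78*v - 56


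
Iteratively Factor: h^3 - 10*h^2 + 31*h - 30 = (h - 2)*(h^2 - 8*h + 15) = (h - 5)*(h - 2)*(h - 3)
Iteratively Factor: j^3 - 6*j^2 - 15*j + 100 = (j + 4)*(j^2 - 10*j + 25) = (j - 5)*(j + 4)*(j - 5)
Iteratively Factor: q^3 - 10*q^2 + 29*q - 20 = (q - 5)*(q^2 - 5*q + 4) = (q - 5)*(q - 4)*(q - 1)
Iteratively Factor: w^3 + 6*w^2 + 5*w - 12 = (w + 4)*(w^2 + 2*w - 3) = (w + 3)*(w + 4)*(w - 1)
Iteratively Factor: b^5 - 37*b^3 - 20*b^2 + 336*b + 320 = (b - 5)*(b^4 + 5*b^3 - 12*b^2 - 80*b - 64) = (b - 5)*(b + 4)*(b^3 + b^2 - 16*b - 16) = (b - 5)*(b + 1)*(b + 4)*(b^2 - 16) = (b - 5)*(b + 1)*(b + 4)^2*(b - 4)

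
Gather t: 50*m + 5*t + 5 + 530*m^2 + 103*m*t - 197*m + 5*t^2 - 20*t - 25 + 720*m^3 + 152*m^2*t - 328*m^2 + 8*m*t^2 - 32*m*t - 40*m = 720*m^3 + 202*m^2 - 187*m + t^2*(8*m + 5) + t*(152*m^2 + 71*m - 15) - 20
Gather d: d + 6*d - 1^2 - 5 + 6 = 7*d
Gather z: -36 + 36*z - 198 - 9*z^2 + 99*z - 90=-9*z^2 + 135*z - 324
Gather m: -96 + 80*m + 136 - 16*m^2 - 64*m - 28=-16*m^2 + 16*m + 12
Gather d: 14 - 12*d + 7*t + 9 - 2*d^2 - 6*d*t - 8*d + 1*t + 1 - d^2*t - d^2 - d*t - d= d^2*(-t - 3) + d*(-7*t - 21) + 8*t + 24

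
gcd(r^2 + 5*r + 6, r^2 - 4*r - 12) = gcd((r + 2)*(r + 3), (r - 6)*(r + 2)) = r + 2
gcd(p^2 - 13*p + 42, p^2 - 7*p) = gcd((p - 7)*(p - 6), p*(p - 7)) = p - 7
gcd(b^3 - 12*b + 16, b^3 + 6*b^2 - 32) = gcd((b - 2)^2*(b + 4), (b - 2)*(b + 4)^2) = b^2 + 2*b - 8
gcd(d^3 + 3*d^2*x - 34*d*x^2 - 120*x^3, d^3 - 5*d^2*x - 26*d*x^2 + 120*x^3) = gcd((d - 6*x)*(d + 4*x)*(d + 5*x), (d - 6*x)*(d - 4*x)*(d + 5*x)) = -d^2 + d*x + 30*x^2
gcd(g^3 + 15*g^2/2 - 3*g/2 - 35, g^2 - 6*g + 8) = g - 2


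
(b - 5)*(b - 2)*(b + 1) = b^3 - 6*b^2 + 3*b + 10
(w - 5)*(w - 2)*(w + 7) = w^3 - 39*w + 70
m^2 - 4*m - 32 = (m - 8)*(m + 4)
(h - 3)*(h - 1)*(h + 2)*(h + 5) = h^4 + 3*h^3 - 15*h^2 - 19*h + 30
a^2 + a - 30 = (a - 5)*(a + 6)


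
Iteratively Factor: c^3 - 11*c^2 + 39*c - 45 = (c - 3)*(c^2 - 8*c + 15) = (c - 5)*(c - 3)*(c - 3)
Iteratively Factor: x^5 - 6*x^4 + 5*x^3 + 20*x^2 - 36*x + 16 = (x - 1)*(x^4 - 5*x^3 + 20*x - 16) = (x - 2)*(x - 1)*(x^3 - 3*x^2 - 6*x + 8) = (x - 4)*(x - 2)*(x - 1)*(x^2 + x - 2) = (x - 4)*(x - 2)*(x - 1)*(x + 2)*(x - 1)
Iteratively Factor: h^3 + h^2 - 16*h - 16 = (h + 1)*(h^2 - 16) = (h - 4)*(h + 1)*(h + 4)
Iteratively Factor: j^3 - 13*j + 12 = (j - 3)*(j^2 + 3*j - 4) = (j - 3)*(j + 4)*(j - 1)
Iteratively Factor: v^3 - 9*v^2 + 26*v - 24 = (v - 3)*(v^2 - 6*v + 8) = (v - 3)*(v - 2)*(v - 4)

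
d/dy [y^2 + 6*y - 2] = 2*y + 6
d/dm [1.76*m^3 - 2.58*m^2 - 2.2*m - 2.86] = 5.28*m^2 - 5.16*m - 2.2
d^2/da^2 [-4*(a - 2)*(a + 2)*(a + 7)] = -24*a - 56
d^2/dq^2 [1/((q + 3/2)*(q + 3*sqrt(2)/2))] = 32*((2*q + 3)^2 + (2*q + 3)*(2*q + 3*sqrt(2)) + (2*q + 3*sqrt(2))^2)/((2*q + 3)^3*(2*q + 3*sqrt(2))^3)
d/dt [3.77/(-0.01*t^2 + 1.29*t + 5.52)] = (0.0754*t - 4.8633)/(-0.01*t^2 + 1.29*t + 5.52)^2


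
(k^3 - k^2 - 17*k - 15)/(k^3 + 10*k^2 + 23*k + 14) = (k^2 - 2*k - 15)/(k^2 + 9*k + 14)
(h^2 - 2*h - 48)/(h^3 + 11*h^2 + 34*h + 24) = (h - 8)/(h^2 + 5*h + 4)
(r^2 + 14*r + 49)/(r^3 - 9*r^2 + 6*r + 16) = (r^2 + 14*r + 49)/(r^3 - 9*r^2 + 6*r + 16)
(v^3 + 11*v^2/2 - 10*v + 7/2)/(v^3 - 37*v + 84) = (2*v^2 - 3*v + 1)/(2*(v^2 - 7*v + 12))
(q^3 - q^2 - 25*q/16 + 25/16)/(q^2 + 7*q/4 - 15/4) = (4*q^2 + q - 5)/(4*(q + 3))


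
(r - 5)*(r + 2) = r^2 - 3*r - 10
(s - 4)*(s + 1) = s^2 - 3*s - 4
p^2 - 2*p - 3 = (p - 3)*(p + 1)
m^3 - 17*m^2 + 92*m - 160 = (m - 8)*(m - 5)*(m - 4)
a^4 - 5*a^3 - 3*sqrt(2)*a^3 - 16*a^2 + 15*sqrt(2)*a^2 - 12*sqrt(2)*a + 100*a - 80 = (a - 4)*(a - 1)*(a - 5*sqrt(2))*(a + 2*sqrt(2))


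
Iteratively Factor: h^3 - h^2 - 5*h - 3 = (h + 1)*(h^2 - 2*h - 3) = (h - 3)*(h + 1)*(h + 1)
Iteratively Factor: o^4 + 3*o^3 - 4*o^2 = (o)*(o^3 + 3*o^2 - 4*o) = o^2*(o^2 + 3*o - 4) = o^2*(o + 4)*(o - 1)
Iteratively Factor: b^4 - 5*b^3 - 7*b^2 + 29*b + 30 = (b + 1)*(b^3 - 6*b^2 - b + 30) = (b - 5)*(b + 1)*(b^2 - b - 6) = (b - 5)*(b - 3)*(b + 1)*(b + 2)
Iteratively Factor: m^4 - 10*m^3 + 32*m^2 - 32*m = (m - 4)*(m^3 - 6*m^2 + 8*m) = (m - 4)*(m - 2)*(m^2 - 4*m) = m*(m - 4)*(m - 2)*(m - 4)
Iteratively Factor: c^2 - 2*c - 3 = (c - 3)*(c + 1)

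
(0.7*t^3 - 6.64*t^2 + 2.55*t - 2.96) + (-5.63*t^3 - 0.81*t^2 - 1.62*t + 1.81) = -4.93*t^3 - 7.45*t^2 + 0.93*t - 1.15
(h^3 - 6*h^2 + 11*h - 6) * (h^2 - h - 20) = h^5 - 7*h^4 - 3*h^3 + 103*h^2 - 214*h + 120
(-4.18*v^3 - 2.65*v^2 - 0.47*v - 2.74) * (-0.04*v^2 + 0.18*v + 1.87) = 0.1672*v^5 - 0.6464*v^4 - 8.2748*v^3 - 4.9305*v^2 - 1.3721*v - 5.1238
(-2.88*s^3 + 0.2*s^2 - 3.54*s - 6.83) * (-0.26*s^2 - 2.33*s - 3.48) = 0.7488*s^5 + 6.6584*s^4 + 10.4768*s^3 + 9.328*s^2 + 28.2331*s + 23.7684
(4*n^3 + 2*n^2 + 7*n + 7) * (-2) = -8*n^3 - 4*n^2 - 14*n - 14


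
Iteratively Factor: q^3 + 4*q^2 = (q + 4)*(q^2) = q*(q + 4)*(q)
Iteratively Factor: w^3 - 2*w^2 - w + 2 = (w - 2)*(w^2 - 1) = (w - 2)*(w - 1)*(w + 1)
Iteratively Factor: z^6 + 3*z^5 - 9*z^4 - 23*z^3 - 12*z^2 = (z)*(z^5 + 3*z^4 - 9*z^3 - 23*z^2 - 12*z) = z*(z + 1)*(z^4 + 2*z^3 - 11*z^2 - 12*z) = z*(z + 1)^2*(z^3 + z^2 - 12*z) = z^2*(z + 1)^2*(z^2 + z - 12) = z^2*(z + 1)^2*(z + 4)*(z - 3)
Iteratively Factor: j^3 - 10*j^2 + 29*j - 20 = (j - 1)*(j^2 - 9*j + 20) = (j - 4)*(j - 1)*(j - 5)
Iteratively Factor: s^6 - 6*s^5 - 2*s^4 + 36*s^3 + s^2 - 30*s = (s - 1)*(s^5 - 5*s^4 - 7*s^3 + 29*s^2 + 30*s) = (s - 5)*(s - 1)*(s^4 - 7*s^2 - 6*s) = s*(s - 5)*(s - 1)*(s^3 - 7*s - 6) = s*(s - 5)*(s - 1)*(s + 2)*(s^2 - 2*s - 3) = s*(s - 5)*(s - 3)*(s - 1)*(s + 2)*(s + 1)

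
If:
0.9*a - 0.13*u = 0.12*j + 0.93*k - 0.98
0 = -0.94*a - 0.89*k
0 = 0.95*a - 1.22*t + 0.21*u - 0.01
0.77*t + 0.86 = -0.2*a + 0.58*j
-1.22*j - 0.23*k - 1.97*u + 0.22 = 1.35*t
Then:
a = -0.48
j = 0.77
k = 0.51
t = -0.41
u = -0.15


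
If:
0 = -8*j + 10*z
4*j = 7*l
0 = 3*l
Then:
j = 0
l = 0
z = 0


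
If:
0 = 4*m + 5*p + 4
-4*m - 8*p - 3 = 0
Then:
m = -17/12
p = 1/3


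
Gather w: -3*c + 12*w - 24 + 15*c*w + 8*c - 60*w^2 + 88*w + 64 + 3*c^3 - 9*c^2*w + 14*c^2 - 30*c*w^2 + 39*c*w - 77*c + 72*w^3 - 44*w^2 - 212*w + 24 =3*c^3 + 14*c^2 - 72*c + 72*w^3 + w^2*(-30*c - 104) + w*(-9*c^2 + 54*c - 112) + 64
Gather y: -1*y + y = 0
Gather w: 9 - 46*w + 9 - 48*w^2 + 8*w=-48*w^2 - 38*w + 18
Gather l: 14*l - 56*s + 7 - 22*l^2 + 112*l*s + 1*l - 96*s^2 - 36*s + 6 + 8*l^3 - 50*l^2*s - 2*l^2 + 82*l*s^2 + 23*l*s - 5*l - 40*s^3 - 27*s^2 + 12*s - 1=8*l^3 + l^2*(-50*s - 24) + l*(82*s^2 + 135*s + 10) - 40*s^3 - 123*s^2 - 80*s + 12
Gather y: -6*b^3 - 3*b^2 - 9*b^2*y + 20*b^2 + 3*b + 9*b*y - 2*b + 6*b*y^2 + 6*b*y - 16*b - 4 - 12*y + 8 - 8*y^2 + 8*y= -6*b^3 + 17*b^2 - 15*b + y^2*(6*b - 8) + y*(-9*b^2 + 15*b - 4) + 4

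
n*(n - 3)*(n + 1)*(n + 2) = n^4 - 7*n^2 - 6*n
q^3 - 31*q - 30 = (q - 6)*(q + 1)*(q + 5)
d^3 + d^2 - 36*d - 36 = (d - 6)*(d + 1)*(d + 6)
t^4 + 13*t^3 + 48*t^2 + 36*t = t*(t + 1)*(t + 6)^2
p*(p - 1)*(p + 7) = p^3 + 6*p^2 - 7*p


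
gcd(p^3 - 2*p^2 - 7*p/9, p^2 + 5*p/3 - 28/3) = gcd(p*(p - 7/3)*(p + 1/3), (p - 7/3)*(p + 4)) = p - 7/3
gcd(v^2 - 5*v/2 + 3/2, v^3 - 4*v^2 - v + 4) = v - 1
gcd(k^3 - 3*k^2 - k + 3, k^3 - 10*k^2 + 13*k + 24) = k^2 - 2*k - 3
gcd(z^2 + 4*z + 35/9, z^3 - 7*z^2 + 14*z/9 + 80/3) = z + 5/3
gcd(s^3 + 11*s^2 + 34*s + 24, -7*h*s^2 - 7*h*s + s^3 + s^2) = s + 1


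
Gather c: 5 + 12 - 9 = 8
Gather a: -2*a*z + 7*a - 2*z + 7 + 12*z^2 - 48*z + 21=a*(7 - 2*z) + 12*z^2 - 50*z + 28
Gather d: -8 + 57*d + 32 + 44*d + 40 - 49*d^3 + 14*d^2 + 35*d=-49*d^3 + 14*d^2 + 136*d + 64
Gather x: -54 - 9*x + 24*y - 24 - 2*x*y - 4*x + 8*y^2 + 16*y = x*(-2*y - 13) + 8*y^2 + 40*y - 78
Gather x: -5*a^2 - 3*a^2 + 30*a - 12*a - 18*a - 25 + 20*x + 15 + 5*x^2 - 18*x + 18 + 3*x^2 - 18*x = -8*a^2 + 8*x^2 - 16*x + 8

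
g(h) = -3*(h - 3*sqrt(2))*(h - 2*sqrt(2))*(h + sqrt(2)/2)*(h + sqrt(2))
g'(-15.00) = 50288.08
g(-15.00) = -199849.88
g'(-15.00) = 50288.08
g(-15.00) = -199849.88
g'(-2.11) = 230.58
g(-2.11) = -91.87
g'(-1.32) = 34.23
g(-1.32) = 4.00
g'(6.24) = -1161.34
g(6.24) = -1087.02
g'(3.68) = -5.74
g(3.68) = 32.12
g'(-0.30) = -54.42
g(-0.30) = -19.34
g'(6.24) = -1161.34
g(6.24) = -1087.02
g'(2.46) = 65.31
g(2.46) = -24.18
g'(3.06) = 54.86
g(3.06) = 13.85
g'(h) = -3*(h - 3*sqrt(2))*(h - 2*sqrt(2))*(h + sqrt(2)/2) - 3*(h - 3*sqrt(2))*(h - 2*sqrt(2))*(h + sqrt(2)) - 3*(h - 3*sqrt(2))*(h + sqrt(2)/2)*(h + sqrt(2)) - 3*(h - 2*sqrt(2))*(h + sqrt(2)/2)*(h + sqrt(2))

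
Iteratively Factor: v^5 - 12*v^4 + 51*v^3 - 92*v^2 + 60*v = (v - 5)*(v^4 - 7*v^3 + 16*v^2 - 12*v) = (v - 5)*(v - 3)*(v^3 - 4*v^2 + 4*v) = v*(v - 5)*(v - 3)*(v^2 - 4*v + 4) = v*(v - 5)*(v - 3)*(v - 2)*(v - 2)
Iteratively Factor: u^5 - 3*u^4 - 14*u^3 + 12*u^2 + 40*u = (u - 2)*(u^4 - u^3 - 16*u^2 - 20*u) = (u - 5)*(u - 2)*(u^3 + 4*u^2 + 4*u) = u*(u - 5)*(u - 2)*(u^2 + 4*u + 4) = u*(u - 5)*(u - 2)*(u + 2)*(u + 2)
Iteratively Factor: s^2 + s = (s)*(s + 1)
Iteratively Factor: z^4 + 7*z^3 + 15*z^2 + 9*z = (z)*(z^3 + 7*z^2 + 15*z + 9) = z*(z + 3)*(z^2 + 4*z + 3) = z*(z + 1)*(z + 3)*(z + 3)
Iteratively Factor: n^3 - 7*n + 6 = (n - 1)*(n^2 + n - 6) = (n - 2)*(n - 1)*(n + 3)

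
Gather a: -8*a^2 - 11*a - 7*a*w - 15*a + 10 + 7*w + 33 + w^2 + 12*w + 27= -8*a^2 + a*(-7*w - 26) + w^2 + 19*w + 70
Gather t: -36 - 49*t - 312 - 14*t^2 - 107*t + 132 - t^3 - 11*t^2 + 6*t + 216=-t^3 - 25*t^2 - 150*t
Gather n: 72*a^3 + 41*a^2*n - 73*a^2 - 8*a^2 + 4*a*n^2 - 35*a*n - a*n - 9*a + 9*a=72*a^3 - 81*a^2 + 4*a*n^2 + n*(41*a^2 - 36*a)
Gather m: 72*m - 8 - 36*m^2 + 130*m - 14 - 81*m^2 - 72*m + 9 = -117*m^2 + 130*m - 13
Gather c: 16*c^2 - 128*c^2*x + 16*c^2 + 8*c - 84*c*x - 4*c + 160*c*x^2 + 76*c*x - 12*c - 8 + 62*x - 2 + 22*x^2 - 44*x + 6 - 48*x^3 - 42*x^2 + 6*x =c^2*(32 - 128*x) + c*(160*x^2 - 8*x - 8) - 48*x^3 - 20*x^2 + 24*x - 4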